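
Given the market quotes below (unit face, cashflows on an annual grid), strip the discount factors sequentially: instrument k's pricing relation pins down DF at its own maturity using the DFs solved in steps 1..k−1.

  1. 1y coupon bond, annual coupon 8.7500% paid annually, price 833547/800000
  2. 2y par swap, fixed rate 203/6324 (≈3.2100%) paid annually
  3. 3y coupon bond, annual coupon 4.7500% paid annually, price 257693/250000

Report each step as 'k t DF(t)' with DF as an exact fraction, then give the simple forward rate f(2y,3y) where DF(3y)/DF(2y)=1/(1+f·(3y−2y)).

step 1 [1y] bond c/1=7/80: DF=(833547/800000 − 7/80·(0))/(1+7/80) = 9581/10000 ≈ 0.958100
step 2 [2y] swap r/1=203/6324: DF=(1 − 203/6324·(0.958100))/(1+203/6324) = 9391/10000 ≈ 0.939100
step 3 [3y] bond c/1=19/400: DF=(257693/250000 − 19/400·(0.958100+0.939100))/(1+19/400) = 449/500 ≈ 0.898000

1 1 9581/10000
2 2 9391/10000
3 3 449/500
f(2y,3y) = ((9391/10000)/(449/500) − 1)/(1) = 411/8980 ≈ 4.5768%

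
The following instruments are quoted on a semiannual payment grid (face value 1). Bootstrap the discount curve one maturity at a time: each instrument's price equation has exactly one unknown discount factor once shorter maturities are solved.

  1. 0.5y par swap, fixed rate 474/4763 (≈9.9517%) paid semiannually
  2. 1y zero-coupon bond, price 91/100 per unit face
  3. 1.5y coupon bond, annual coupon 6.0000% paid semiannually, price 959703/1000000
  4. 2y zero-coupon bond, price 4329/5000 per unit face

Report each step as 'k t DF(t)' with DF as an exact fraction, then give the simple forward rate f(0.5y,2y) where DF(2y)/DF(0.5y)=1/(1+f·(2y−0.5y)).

step 1 [0.5y] swap r/2=237/4763: DF=(1 − 237/4763·(0))/(1+237/4763) = 4763/5000 ≈ 0.952600
step 2 [1y] zero: DF = P = 91/100 ≈ 0.910000
step 3 [1.5y] bond c/2=3/100: DF=(959703/1000000 − 3/100·(0.952600+0.910000))/(1+3/100) = 351/400 ≈ 0.877500
step 4 [2y] zero: DF = P = 4329/5000 ≈ 0.865800

1 1/2 4763/5000
2 1 91/100
3 3/2 351/400
4 2 4329/5000
f(0.5y,2y) = ((4763/5000)/(4329/5000) − 1)/(3/2) = 868/12987 ≈ 6.6836%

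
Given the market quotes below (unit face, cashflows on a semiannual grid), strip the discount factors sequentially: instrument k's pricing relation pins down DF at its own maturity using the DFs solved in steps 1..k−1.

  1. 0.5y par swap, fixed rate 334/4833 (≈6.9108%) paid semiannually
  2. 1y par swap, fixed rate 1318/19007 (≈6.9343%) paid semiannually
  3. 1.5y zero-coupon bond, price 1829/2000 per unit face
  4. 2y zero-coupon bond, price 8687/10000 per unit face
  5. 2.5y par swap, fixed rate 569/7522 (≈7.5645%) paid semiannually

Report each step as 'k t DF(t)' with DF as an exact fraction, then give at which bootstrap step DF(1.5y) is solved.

1 1/2 4833/5000
2 1 9341/10000
3 3/2 1829/2000
4 2 8687/10000
5 5/2 8293/10000
DF(1.5y) is solved at step 3

step 1 [0.5y] swap r/2=167/4833: DF=(1 − 167/4833·(0))/(1+167/4833) = 4833/5000 ≈ 0.966600
step 2 [1y] swap r/2=659/19007: DF=(1 − 659/19007·(0.966600))/(1+659/19007) = 9341/10000 ≈ 0.934100
step 3 [1.5y] zero: DF = P = 1829/2000 ≈ 0.914500
step 4 [2y] zero: DF = P = 8687/10000 ≈ 0.868700
step 5 [2.5y] swap r/2=569/15044: DF=(1 − 569/15044·(0.966600+0.934100+0.914500+0.868700))/(1+569/15044) = 8293/10000 ≈ 0.829300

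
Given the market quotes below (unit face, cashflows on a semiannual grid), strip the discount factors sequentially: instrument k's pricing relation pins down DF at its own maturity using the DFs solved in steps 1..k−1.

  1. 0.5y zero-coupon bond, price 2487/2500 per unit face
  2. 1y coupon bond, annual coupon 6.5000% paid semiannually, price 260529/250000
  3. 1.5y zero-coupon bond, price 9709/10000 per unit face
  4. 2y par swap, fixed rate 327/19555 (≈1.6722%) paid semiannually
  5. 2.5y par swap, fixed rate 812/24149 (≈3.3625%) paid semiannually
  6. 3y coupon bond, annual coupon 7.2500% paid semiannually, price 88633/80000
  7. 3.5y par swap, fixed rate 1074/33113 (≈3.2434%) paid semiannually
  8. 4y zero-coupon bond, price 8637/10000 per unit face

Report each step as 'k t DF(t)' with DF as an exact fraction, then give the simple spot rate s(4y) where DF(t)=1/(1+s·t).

step 1 [0.5y] zero: DF = P = 2487/2500 ≈ 0.994800
step 2 [1y] bond c/2=13/400: DF=(260529/250000 − 13/400·(0.994800))/(1+13/400) = 489/500 ≈ 0.978000
step 3 [1.5y] zero: DF = P = 9709/10000 ≈ 0.970900
step 4 [2y] swap r/2=327/39110: DF=(1 − 327/39110·(0.994800+0.978000+0.970900))/(1+327/39110) = 9673/10000 ≈ 0.967300
step 5 [2.5y] swap r/2=406/24149: DF=(1 − 406/24149·(0.994800+0.978000+0.970900+0.967300))/(1+406/24149) = 2297/2500 ≈ 0.918800
step 6 [3y] bond c/2=29/800: DF=(88633/80000 − 29/800·(0.994800+0.978000+0.970900+0.967300+0.918800))/(1+29/800) = 4501/5000 ≈ 0.900200
step 7 [3.5y] swap r/2=537/33113: DF=(1 − 537/33113·(0.994800+0.978000+0.970900+0.967300+0.918800+0.900200))/(1+537/33113) = 4463/5000 ≈ 0.892600
step 8 [4y] zero: DF = P = 8637/10000 ≈ 0.863700

1 1/2 2487/2500
2 1 489/500
3 3/2 9709/10000
4 2 9673/10000
5 5/2 2297/2500
6 3 4501/5000
7 7/2 4463/5000
8 4 8637/10000
s(4y) = (1/(8637/10000) − 1)/(4) = 1363/34548 ≈ 3.9452%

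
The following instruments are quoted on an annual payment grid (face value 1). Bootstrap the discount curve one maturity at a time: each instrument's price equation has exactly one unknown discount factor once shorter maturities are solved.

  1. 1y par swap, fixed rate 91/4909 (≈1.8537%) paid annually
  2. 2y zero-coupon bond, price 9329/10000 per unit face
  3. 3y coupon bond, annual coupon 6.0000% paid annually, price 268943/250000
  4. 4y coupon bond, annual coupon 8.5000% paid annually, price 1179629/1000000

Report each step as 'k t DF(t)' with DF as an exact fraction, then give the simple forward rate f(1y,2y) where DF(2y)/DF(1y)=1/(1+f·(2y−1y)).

step 1 [1y] swap r/1=91/4909: DF=(1 − 91/4909·(0))/(1+91/4909) = 4909/5000 ≈ 0.981800
step 2 [2y] zero: DF = P = 9329/10000 ≈ 0.932900
step 3 [3y] bond c/1=3/50: DF=(268943/250000 − 3/50·(0.981800+0.932900))/(1+3/50) = 1813/2000 ≈ 0.906500
step 4 [4y] bond c/1=17/200: DF=(1179629/1000000 − 17/200·(0.981800+0.932900+0.906500))/(1+17/200) = 4331/5000 ≈ 0.866200

1 1 4909/5000
2 2 9329/10000
3 3 1813/2000
4 4 4331/5000
f(1y,2y) = ((4909/5000)/(9329/10000) − 1)/(1) = 489/9329 ≈ 5.2417%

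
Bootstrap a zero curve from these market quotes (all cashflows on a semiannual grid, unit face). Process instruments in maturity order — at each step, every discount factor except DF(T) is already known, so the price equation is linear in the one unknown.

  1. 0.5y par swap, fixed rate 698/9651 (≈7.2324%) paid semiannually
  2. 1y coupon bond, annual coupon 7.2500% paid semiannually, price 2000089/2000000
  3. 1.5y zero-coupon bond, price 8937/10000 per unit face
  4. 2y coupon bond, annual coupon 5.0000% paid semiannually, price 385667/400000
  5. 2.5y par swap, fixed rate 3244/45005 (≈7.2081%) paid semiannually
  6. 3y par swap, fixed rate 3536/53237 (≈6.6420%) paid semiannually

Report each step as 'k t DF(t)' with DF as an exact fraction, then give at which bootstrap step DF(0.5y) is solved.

1 1/2 9651/10000
2 1 9313/10000
3 3/2 8937/10000
4 2 4363/5000
5 5/2 4189/5000
6 3 1029/1250
DF(0.5y) is solved at step 1

step 1 [0.5y] swap r/2=349/9651: DF=(1 − 349/9651·(0))/(1+349/9651) = 9651/10000 ≈ 0.965100
step 2 [1y] bond c/2=29/800: DF=(2000089/2000000 − 29/800·(0.965100))/(1+29/800) = 9313/10000 ≈ 0.931300
step 3 [1.5y] zero: DF = P = 8937/10000 ≈ 0.893700
step 4 [2y] bond c/2=1/40: DF=(385667/400000 − 1/40·(0.965100+0.931300+0.893700))/(1+1/40) = 4363/5000 ≈ 0.872600
step 5 [2.5y] swap r/2=1622/45005: DF=(1 − 1622/45005·(0.965100+0.931300+0.893700+0.872600))/(1+1622/45005) = 4189/5000 ≈ 0.837800
step 6 [3y] swap r/2=1768/53237: DF=(1 − 1768/53237·(0.965100+0.931300+0.893700+0.872600+0.837800))/(1+1768/53237) = 1029/1250 ≈ 0.823200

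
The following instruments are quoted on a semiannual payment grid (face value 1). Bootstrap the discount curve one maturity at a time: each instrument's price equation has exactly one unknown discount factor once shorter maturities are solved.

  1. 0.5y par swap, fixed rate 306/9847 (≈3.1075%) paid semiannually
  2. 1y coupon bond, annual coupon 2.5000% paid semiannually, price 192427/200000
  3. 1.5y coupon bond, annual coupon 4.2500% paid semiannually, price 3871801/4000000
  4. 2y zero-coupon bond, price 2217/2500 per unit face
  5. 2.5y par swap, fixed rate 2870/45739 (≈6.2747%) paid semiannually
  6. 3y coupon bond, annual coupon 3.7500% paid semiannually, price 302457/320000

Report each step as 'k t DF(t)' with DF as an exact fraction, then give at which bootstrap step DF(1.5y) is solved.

1 1/2 9847/10000
2 1 9381/10000
3 3/2 4539/5000
4 2 2217/2500
5 5/2 1713/2000
6 3 2109/2500
DF(1.5y) is solved at step 3

step 1 [0.5y] swap r/2=153/9847: DF=(1 − 153/9847·(0))/(1+153/9847) = 9847/10000 ≈ 0.984700
step 2 [1y] bond c/2=1/80: DF=(192427/200000 − 1/80·(0.984700))/(1+1/80) = 9381/10000 ≈ 0.938100
step 3 [1.5y] bond c/2=17/800: DF=(3871801/4000000 − 17/800·(0.984700+0.938100))/(1+17/800) = 4539/5000 ≈ 0.907800
step 4 [2y] zero: DF = P = 2217/2500 ≈ 0.886800
step 5 [2.5y] swap r/2=1435/45739: DF=(1 − 1435/45739·(0.984700+0.938100+0.907800+0.886800))/(1+1435/45739) = 1713/2000 ≈ 0.856500
step 6 [3y] bond c/2=3/160: DF=(302457/320000 − 3/160·(0.984700+0.938100+0.907800+0.886800+0.856500))/(1+3/160) = 2109/2500 ≈ 0.843600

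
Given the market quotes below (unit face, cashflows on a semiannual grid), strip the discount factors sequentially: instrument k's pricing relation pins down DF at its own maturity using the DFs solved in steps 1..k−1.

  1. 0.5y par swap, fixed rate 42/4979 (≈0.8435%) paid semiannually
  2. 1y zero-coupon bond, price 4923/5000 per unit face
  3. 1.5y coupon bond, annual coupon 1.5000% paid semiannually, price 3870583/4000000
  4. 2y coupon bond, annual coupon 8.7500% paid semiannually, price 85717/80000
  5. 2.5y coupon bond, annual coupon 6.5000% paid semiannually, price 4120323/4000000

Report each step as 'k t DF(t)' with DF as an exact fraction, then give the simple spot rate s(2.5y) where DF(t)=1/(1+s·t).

1 1/2 4979/5000
2 1 4923/5000
3 3/2 9457/10000
4 2 9039/10000
5 5/2 8771/10000
s(2.5y) = (1/(8771/10000) − 1)/(5/2) = 2458/43855 ≈ 5.6048%

step 1 [0.5y] swap r/2=21/4979: DF=(1 − 21/4979·(0))/(1+21/4979) = 4979/5000 ≈ 0.995800
step 2 [1y] zero: DF = P = 4923/5000 ≈ 0.984600
step 3 [1.5y] bond c/2=3/400: DF=(3870583/4000000 − 3/400·(0.995800+0.984600))/(1+3/400) = 9457/10000 ≈ 0.945700
step 4 [2y] bond c/2=7/160: DF=(85717/80000 − 7/160·(0.995800+0.984600+0.945700))/(1+7/160) = 9039/10000 ≈ 0.903900
step 5 [2.5y] bond c/2=13/400: DF=(4120323/4000000 − 13/400·(0.995800+0.984600+0.945700+0.903900))/(1+13/400) = 8771/10000 ≈ 0.877100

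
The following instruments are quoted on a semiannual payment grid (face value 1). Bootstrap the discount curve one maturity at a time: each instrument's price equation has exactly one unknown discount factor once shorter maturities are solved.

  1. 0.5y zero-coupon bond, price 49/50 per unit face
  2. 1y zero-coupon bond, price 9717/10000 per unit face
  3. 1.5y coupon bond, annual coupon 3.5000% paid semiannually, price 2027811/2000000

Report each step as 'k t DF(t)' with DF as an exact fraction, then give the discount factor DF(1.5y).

1 1/2 49/50
2 1 9717/10000
3 3/2 9629/10000
DF(1.5y) = 9629/10000 ≈ 0.962900

step 1 [0.5y] zero: DF = P = 49/50 ≈ 0.980000
step 2 [1y] zero: DF = P = 9717/10000 ≈ 0.971700
step 3 [1.5y] bond c/2=7/400: DF=(2027811/2000000 − 7/400·(0.980000+0.971700))/(1+7/400) = 9629/10000 ≈ 0.962900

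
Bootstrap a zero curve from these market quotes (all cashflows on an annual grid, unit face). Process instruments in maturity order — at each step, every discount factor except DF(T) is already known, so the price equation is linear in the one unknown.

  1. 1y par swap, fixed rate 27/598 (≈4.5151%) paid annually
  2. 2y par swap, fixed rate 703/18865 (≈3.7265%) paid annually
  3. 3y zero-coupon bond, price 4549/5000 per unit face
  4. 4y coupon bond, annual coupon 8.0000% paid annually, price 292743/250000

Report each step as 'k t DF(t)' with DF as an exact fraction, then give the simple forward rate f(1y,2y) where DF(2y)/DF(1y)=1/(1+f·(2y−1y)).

step 1 [1y] swap r/1=27/598: DF=(1 − 27/598·(0))/(1+27/598) = 598/625 ≈ 0.956800
step 2 [2y] swap r/1=703/18865: DF=(1 − 703/18865·(0.956800))/(1+703/18865) = 9297/10000 ≈ 0.929700
step 3 [3y] zero: DF = P = 4549/5000 ≈ 0.909800
step 4 [4y] bond c/1=2/25: DF=(292743/250000 − 2/25·(0.956800+0.929700+0.909800))/(1+2/25) = 8771/10000 ≈ 0.877100

1 1 598/625
2 2 9297/10000
3 3 4549/5000
4 4 8771/10000
f(1y,2y) = ((598/625)/(9297/10000) − 1)/(1) = 271/9297 ≈ 2.9149%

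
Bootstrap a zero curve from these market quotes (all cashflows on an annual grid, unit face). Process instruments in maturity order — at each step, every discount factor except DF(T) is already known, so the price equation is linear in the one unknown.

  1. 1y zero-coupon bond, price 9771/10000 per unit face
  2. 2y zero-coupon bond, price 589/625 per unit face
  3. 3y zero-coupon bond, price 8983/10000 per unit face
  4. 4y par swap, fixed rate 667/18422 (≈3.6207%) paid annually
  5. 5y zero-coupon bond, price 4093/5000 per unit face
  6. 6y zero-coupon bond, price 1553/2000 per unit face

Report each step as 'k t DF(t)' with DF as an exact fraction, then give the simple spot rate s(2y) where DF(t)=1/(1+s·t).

1 1 9771/10000
2 2 589/625
3 3 8983/10000
4 4 4333/5000
5 5 4093/5000
6 6 1553/2000
s(2y) = (1/(589/625) − 1)/(2) = 18/589 ≈ 3.0560%

step 1 [1y] zero: DF = P = 9771/10000 ≈ 0.977100
step 2 [2y] zero: DF = P = 589/625 ≈ 0.942400
step 3 [3y] zero: DF = P = 8983/10000 ≈ 0.898300
step 4 [4y] swap r/1=667/18422: DF=(1 − 667/18422·(0.977100+0.942400+0.898300))/(1+667/18422) = 4333/5000 ≈ 0.866600
step 5 [5y] zero: DF = P = 4093/5000 ≈ 0.818600
step 6 [6y] zero: DF = P = 1553/2000 ≈ 0.776500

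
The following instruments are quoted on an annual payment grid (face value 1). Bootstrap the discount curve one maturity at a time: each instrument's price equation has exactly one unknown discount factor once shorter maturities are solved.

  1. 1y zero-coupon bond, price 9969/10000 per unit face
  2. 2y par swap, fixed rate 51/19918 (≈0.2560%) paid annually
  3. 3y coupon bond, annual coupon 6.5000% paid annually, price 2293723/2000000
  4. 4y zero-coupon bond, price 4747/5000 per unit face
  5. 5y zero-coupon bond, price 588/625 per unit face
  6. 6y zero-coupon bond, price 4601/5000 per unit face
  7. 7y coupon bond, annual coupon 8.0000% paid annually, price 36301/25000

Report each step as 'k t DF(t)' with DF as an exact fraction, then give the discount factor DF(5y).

step 1 [1y] zero: DF = P = 9969/10000 ≈ 0.996900
step 2 [2y] swap r/1=51/19918: DF=(1 − 51/19918·(0.996900))/(1+51/19918) = 9949/10000 ≈ 0.994900
step 3 [3y] bond c/1=13/200: DF=(2293723/2000000 − 13/200·(0.996900+0.994900))/(1+13/200) = 9553/10000 ≈ 0.955300
step 4 [4y] zero: DF = P = 4747/5000 ≈ 0.949400
step 5 [5y] zero: DF = P = 588/625 ≈ 0.940800
step 6 [6y] zero: DF = P = 4601/5000 ≈ 0.920200
step 7 [7y] bond c/1=2/25: DF=(36301/25000 − 2/25·(0.996900+0.994900+0.955300+0.949400+0.940800+0.920200))/(1+2/25) = 459/500 ≈ 0.918000

1 1 9969/10000
2 2 9949/10000
3 3 9553/10000
4 4 4747/5000
5 5 588/625
6 6 4601/5000
7 7 459/500
DF(5y) = 588/625 ≈ 0.940800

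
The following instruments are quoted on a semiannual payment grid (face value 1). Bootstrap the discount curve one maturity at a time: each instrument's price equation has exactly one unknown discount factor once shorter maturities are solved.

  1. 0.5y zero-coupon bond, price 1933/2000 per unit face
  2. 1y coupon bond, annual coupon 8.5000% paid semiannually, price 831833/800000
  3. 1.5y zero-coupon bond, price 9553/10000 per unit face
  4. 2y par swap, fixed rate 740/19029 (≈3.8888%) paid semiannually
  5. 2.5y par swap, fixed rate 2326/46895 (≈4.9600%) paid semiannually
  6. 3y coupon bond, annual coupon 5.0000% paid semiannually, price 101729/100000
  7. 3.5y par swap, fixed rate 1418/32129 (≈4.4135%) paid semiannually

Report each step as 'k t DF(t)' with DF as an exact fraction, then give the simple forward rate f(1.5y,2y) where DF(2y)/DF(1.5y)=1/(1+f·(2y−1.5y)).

step 1 [0.5y] zero: DF = P = 1933/2000 ≈ 0.966500
step 2 [1y] bond c/2=17/400: DF=(831833/800000 − 17/400·(0.966500))/(1+17/400) = 479/500 ≈ 0.958000
step 3 [1.5y] zero: DF = P = 9553/10000 ≈ 0.955300
step 4 [2y] swap r/2=370/19029: DF=(1 − 370/19029·(0.966500+0.958000+0.955300))/(1+370/19029) = 463/500 ≈ 0.926000
step 5 [2.5y] swap r/2=1163/46895: DF=(1 − 1163/46895·(0.966500+0.958000+0.955300+0.926000))/(1+1163/46895) = 8837/10000 ≈ 0.883700
step 6 [3y] bond c/2=1/40: DF=(101729/100000 − 1/40·(0.966500+0.958000+0.955300+0.926000+0.883700))/(1+1/40) = 8781/10000 ≈ 0.878100
step 7 [3.5y] swap r/2=709/32129: DF=(1 − 709/32129·(0.966500+0.958000+0.955300+0.926000+0.883700+0.878100))/(1+709/32129) = 4291/5000 ≈ 0.858200

1 1/2 1933/2000
2 1 479/500
3 3/2 9553/10000
4 2 463/500
5 5/2 8837/10000
6 3 8781/10000
7 7/2 4291/5000
f(1.5y,2y) = ((9553/10000)/(463/500) − 1)/(1/2) = 293/4630 ≈ 6.3283%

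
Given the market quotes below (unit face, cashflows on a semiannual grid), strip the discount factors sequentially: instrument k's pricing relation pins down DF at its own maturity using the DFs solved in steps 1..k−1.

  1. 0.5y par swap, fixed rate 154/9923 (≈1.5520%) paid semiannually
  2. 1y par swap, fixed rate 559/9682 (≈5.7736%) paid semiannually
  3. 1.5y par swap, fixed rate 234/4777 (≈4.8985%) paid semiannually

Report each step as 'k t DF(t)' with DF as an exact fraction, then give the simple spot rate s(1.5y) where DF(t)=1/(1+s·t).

1 1/2 9923/10000
2 1 9441/10000
3 3/2 4649/5000
s(1.5y) = (1/(4649/5000) − 1)/(3/2) = 234/4649 ≈ 5.0333%

step 1 [0.5y] swap r/2=77/9923: DF=(1 − 77/9923·(0))/(1+77/9923) = 9923/10000 ≈ 0.992300
step 2 [1y] swap r/2=559/19364: DF=(1 − 559/19364·(0.992300))/(1+559/19364) = 9441/10000 ≈ 0.944100
step 3 [1.5y] swap r/2=117/4777: DF=(1 − 117/4777·(0.992300+0.944100))/(1+117/4777) = 4649/5000 ≈ 0.929800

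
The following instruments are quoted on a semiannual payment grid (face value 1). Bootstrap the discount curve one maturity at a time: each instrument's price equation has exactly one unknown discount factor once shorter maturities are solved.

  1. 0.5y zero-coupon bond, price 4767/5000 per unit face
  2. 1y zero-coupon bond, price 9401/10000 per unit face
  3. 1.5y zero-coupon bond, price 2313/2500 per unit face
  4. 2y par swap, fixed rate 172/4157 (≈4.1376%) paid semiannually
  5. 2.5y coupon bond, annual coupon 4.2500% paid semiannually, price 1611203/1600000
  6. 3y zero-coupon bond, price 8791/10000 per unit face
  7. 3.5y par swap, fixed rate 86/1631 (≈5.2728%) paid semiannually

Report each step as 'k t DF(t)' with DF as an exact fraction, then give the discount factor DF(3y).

step 1 [0.5y] zero: DF = P = 4767/5000 ≈ 0.953400
step 2 [1y] zero: DF = P = 9401/10000 ≈ 0.940100
step 3 [1.5y] zero: DF = P = 2313/2500 ≈ 0.925200
step 4 [2y] swap r/2=86/4157: DF=(1 − 86/4157·(0.953400+0.940100+0.925200))/(1+86/4157) = 4613/5000 ≈ 0.922600
step 5 [2.5y] bond c/2=17/800: DF=(1611203/1600000 − 17/800·(0.953400+0.940100+0.925200+0.922600))/(1+17/800) = 4541/5000 ≈ 0.908200
step 6 [3y] zero: DF = P = 8791/10000 ≈ 0.879100
step 7 [3.5y] swap r/2=43/1631: DF=(1 − 43/1631·(0.953400+0.940100+0.925200+0.922600+0.908200+0.879100))/(1+43/1631) = 8323/10000 ≈ 0.832300

1 1/2 4767/5000
2 1 9401/10000
3 3/2 2313/2500
4 2 4613/5000
5 5/2 4541/5000
6 3 8791/10000
7 7/2 8323/10000
DF(3y) = 8791/10000 ≈ 0.879100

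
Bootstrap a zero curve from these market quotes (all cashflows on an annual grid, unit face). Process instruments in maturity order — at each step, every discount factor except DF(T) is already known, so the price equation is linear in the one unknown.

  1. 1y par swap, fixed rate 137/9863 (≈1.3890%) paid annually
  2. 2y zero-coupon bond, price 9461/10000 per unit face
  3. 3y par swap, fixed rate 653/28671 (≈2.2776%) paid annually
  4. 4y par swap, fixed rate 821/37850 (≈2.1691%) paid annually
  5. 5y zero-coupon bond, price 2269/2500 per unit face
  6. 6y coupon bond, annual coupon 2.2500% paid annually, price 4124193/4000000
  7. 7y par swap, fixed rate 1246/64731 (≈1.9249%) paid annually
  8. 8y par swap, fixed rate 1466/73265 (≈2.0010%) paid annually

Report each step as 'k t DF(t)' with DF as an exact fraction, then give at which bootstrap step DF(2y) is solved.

1 1 9863/10000
2 2 9461/10000
3 3 9347/10000
4 4 9179/10000
5 5 2269/2500
6 6 9051/10000
7 7 4377/5000
8 8 4267/5000
DF(2y) is solved at step 2

step 1 [1y] swap r/1=137/9863: DF=(1 − 137/9863·(0))/(1+137/9863) = 9863/10000 ≈ 0.986300
step 2 [2y] zero: DF = P = 9461/10000 ≈ 0.946100
step 3 [3y] swap r/1=653/28671: DF=(1 − 653/28671·(0.986300+0.946100))/(1+653/28671) = 9347/10000 ≈ 0.934700
step 4 [4y] swap r/1=821/37850: DF=(1 − 821/37850·(0.986300+0.946100+0.934700))/(1+821/37850) = 9179/10000 ≈ 0.917900
step 5 [5y] zero: DF = P = 2269/2500 ≈ 0.907600
step 6 [6y] bond c/1=9/400: DF=(4124193/4000000 − 9/400·(0.986300+0.946100+0.934700+0.917900+0.907600))/(1+9/400) = 9051/10000 ≈ 0.905100
step 7 [7y] swap r/1=1246/64731: DF=(1 − 1246/64731·(0.986300+0.946100+0.934700+0.917900+0.907600+0.905100))/(1+1246/64731) = 4377/5000 ≈ 0.875400
step 8 [8y] swap r/1=1466/73265: DF=(1 − 1466/73265·(0.986300+0.946100+0.934700+0.917900+0.907600+0.905100+0.875400))/(1+1466/73265) = 4267/5000 ≈ 0.853400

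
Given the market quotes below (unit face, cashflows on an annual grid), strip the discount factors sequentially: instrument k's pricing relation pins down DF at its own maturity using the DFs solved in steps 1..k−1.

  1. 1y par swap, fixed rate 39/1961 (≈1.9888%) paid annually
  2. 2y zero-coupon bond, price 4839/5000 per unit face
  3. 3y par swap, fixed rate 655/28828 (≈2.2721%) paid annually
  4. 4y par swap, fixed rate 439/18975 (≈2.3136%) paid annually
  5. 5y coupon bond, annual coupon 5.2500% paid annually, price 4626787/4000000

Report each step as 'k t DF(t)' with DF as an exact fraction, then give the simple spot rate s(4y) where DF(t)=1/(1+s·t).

1 1 1961/2000
2 2 4839/5000
3 3 1869/2000
4 4 4561/5000
5 5 9097/10000
s(4y) = (1/(4561/5000) − 1)/(4) = 439/18244 ≈ 2.4063%

step 1 [1y] swap r/1=39/1961: DF=(1 − 39/1961·(0))/(1+39/1961) = 1961/2000 ≈ 0.980500
step 2 [2y] zero: DF = P = 4839/5000 ≈ 0.967800
step 3 [3y] swap r/1=655/28828: DF=(1 − 655/28828·(0.980500+0.967800))/(1+655/28828) = 1869/2000 ≈ 0.934500
step 4 [4y] swap r/1=439/18975: DF=(1 − 439/18975·(0.980500+0.967800+0.934500))/(1+439/18975) = 4561/5000 ≈ 0.912200
step 5 [5y] bond c/1=21/400: DF=(4626787/4000000 − 21/400·(0.980500+0.967800+0.934500+0.912200))/(1+21/400) = 9097/10000 ≈ 0.909700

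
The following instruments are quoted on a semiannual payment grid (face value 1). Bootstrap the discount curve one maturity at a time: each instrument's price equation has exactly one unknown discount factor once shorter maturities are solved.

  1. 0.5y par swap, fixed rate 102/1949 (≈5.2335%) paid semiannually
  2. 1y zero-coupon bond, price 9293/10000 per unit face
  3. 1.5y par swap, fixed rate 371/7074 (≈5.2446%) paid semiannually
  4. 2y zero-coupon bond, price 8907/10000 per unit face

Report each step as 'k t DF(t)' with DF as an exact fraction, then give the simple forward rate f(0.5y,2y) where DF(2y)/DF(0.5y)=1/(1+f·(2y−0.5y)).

1 1/2 1949/2000
2 1 9293/10000
3 3/2 4629/5000
4 2 8907/10000
f(0.5y,2y) = ((1949/2000)/(8907/10000) − 1)/(3/2) = 1676/26721 ≈ 6.2722%

step 1 [0.5y] swap r/2=51/1949: DF=(1 − 51/1949·(0))/(1+51/1949) = 1949/2000 ≈ 0.974500
step 2 [1y] zero: DF = P = 9293/10000 ≈ 0.929300
step 3 [1.5y] swap r/2=371/14148: DF=(1 − 371/14148·(0.974500+0.929300))/(1+371/14148) = 4629/5000 ≈ 0.925800
step 4 [2y] zero: DF = P = 8907/10000 ≈ 0.890700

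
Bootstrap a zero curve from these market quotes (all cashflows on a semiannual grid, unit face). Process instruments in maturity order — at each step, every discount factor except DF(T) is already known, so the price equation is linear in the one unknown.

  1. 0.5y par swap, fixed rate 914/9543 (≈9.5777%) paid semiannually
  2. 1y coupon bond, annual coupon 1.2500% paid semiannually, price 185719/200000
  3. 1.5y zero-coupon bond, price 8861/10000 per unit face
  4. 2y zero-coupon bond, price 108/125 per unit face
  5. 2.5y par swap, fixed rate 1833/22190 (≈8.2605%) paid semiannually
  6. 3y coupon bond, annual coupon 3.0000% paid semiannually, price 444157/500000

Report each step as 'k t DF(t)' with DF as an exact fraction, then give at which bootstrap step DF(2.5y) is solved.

step 1 [0.5y] swap r/2=457/9543: DF=(1 − 457/9543·(0))/(1+457/9543) = 9543/10000 ≈ 0.954300
step 2 [1y] bond c/2=1/160: DF=(185719/200000 − 1/160·(0.954300))/(1+1/160) = 9169/10000 ≈ 0.916900
step 3 [1.5y] zero: DF = P = 8861/10000 ≈ 0.886100
step 4 [2y] zero: DF = P = 108/125 ≈ 0.864000
step 5 [2.5y] swap r/2=1833/44380: DF=(1 − 1833/44380·(0.954300+0.916900+0.886100+0.864000))/(1+1833/44380) = 8167/10000 ≈ 0.816700
step 6 [3y] bond c/2=3/200: DF=(444157/500000 − 3/200·(0.954300+0.916900+0.886100+0.864000+0.816700))/(1+3/200) = 506/625 ≈ 0.809600

1 1/2 9543/10000
2 1 9169/10000
3 3/2 8861/10000
4 2 108/125
5 5/2 8167/10000
6 3 506/625
DF(2.5y) is solved at step 5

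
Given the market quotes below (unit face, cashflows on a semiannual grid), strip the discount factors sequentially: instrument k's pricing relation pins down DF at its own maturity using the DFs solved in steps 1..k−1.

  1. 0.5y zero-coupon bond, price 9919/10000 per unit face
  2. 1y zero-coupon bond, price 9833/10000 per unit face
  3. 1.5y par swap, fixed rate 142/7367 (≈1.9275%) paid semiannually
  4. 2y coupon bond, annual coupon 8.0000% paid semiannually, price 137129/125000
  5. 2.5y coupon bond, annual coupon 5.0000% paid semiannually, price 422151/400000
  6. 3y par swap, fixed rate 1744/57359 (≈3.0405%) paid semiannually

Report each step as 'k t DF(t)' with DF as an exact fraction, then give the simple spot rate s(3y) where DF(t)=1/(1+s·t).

step 1 [0.5y] zero: DF = P = 9919/10000 ≈ 0.991900
step 2 [1y] zero: DF = P = 9833/10000 ≈ 0.983300
step 3 [1.5y] swap r/2=71/7367: DF=(1 − 71/7367·(0.991900+0.983300))/(1+71/7367) = 2429/2500 ≈ 0.971600
step 4 [2y] bond c/2=1/25: DF=(137129/125000 − 1/25·(0.991900+0.983300+0.971600))/(1+1/25) = 1883/2000 ≈ 0.941500
step 5 [2.5y] bond c/2=1/40: DF=(422151/400000 − 1/40·(0.991900+0.983300+0.971600+0.941500))/(1+1/40) = 2337/2500 ≈ 0.934800
step 6 [3y] swap r/2=872/57359: DF=(1 − 872/57359·(0.991900+0.983300+0.971600+0.941500+0.934800))/(1+872/57359) = 1141/1250 ≈ 0.912800

1 1/2 9919/10000
2 1 9833/10000
3 3/2 2429/2500
4 2 1883/2000
5 5/2 2337/2500
6 3 1141/1250
s(3y) = (1/(1141/1250) − 1)/(3) = 109/3423 ≈ 3.1843%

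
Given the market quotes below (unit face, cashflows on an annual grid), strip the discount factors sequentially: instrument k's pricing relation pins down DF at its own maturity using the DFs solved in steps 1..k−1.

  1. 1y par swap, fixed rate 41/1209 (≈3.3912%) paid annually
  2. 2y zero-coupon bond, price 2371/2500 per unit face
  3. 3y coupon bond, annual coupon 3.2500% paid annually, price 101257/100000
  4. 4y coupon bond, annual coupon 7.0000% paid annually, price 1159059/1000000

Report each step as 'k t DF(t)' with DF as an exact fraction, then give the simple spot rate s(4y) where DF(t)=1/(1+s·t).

1 1 1209/1250
2 2 2371/2500
3 3 2301/2500
4 4 8977/10000
s(4y) = (1/(8977/10000) − 1)/(4) = 1023/35908 ≈ 2.8489%

step 1 [1y] swap r/1=41/1209: DF=(1 − 41/1209·(0))/(1+41/1209) = 1209/1250 ≈ 0.967200
step 2 [2y] zero: DF = P = 2371/2500 ≈ 0.948400
step 3 [3y] bond c/1=13/400: DF=(101257/100000 − 13/400·(0.967200+0.948400))/(1+13/400) = 2301/2500 ≈ 0.920400
step 4 [4y] bond c/1=7/100: DF=(1159059/1000000 − 7/100·(0.967200+0.948400+0.920400))/(1+7/100) = 8977/10000 ≈ 0.897700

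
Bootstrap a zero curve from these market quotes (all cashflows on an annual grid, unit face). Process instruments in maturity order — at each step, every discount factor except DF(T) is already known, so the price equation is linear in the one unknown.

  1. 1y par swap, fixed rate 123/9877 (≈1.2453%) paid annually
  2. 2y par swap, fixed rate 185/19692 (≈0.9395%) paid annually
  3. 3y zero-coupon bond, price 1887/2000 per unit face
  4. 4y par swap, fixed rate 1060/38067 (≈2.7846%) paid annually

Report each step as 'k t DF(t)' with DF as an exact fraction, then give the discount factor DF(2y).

step 1 [1y] swap r/1=123/9877: DF=(1 − 123/9877·(0))/(1+123/9877) = 9877/10000 ≈ 0.987700
step 2 [2y] swap r/1=185/19692: DF=(1 − 185/19692·(0.987700))/(1+185/19692) = 1963/2000 ≈ 0.981500
step 3 [3y] zero: DF = P = 1887/2000 ≈ 0.943500
step 4 [4y] swap r/1=1060/38067: DF=(1 − 1060/38067·(0.987700+0.981500+0.943500))/(1+1060/38067) = 447/500 ≈ 0.894000

1 1 9877/10000
2 2 1963/2000
3 3 1887/2000
4 4 447/500
DF(2y) = 1963/2000 ≈ 0.981500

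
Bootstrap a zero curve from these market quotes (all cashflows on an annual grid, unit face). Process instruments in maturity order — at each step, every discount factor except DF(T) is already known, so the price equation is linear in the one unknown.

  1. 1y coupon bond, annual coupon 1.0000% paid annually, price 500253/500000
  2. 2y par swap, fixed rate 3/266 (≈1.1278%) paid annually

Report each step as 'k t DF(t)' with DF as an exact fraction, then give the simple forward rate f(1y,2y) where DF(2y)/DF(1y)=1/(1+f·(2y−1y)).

1 1 4953/5000
2 2 4889/5000
f(1y,2y) = ((4953/5000)/(4889/5000) − 1)/(1) = 64/4889 ≈ 1.3091%

step 1 [1y] bond c/1=1/100: DF=(500253/500000 − 1/100·(0))/(1+1/100) = 4953/5000 ≈ 0.990600
step 2 [2y] swap r/1=3/266: DF=(1 − 3/266·(0.990600))/(1+3/266) = 4889/5000 ≈ 0.977800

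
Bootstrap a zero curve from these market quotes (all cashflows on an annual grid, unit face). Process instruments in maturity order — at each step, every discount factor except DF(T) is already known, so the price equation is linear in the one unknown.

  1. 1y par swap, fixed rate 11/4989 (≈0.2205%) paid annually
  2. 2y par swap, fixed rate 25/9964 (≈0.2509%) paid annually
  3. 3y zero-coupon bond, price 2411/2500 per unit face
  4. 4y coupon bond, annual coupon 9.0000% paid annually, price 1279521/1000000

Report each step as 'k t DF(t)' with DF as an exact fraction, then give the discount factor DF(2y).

step 1 [1y] swap r/1=11/4989: DF=(1 − 11/4989·(0))/(1+11/4989) = 4989/5000 ≈ 0.997800
step 2 [2y] swap r/1=25/9964: DF=(1 − 25/9964·(0.997800))/(1+25/9964) = 199/200 ≈ 0.995000
step 3 [3y] zero: DF = P = 2411/2500 ≈ 0.964400
step 4 [4y] bond c/1=9/100: DF=(1279521/1000000 − 9/100·(0.997800+0.995000+0.964400))/(1+9/100) = 9297/10000 ≈ 0.929700

1 1 4989/5000
2 2 199/200
3 3 2411/2500
4 4 9297/10000
DF(2y) = 199/200 ≈ 0.995000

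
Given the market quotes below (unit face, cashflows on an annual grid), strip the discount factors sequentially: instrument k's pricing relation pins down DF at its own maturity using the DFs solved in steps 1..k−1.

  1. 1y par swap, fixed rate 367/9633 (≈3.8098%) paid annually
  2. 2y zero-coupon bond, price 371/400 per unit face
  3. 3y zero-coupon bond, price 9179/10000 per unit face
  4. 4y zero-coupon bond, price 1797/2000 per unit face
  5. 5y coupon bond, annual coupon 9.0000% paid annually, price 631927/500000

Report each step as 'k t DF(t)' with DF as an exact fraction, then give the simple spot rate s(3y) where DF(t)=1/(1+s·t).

1 1 9633/10000
2 2 371/400
3 3 9179/10000
4 4 1797/2000
5 5 4267/5000
s(3y) = (1/(9179/10000) − 1)/(3) = 821/27537 ≈ 2.9814%

step 1 [1y] swap r/1=367/9633: DF=(1 − 367/9633·(0))/(1+367/9633) = 9633/10000 ≈ 0.963300
step 2 [2y] zero: DF = P = 371/400 ≈ 0.927500
step 3 [3y] zero: DF = P = 9179/10000 ≈ 0.917900
step 4 [4y] zero: DF = P = 1797/2000 ≈ 0.898500
step 5 [5y] bond c/1=9/100: DF=(631927/500000 − 9/100·(0.963300+0.927500+0.917900+0.898500))/(1+9/100) = 4267/5000 ≈ 0.853400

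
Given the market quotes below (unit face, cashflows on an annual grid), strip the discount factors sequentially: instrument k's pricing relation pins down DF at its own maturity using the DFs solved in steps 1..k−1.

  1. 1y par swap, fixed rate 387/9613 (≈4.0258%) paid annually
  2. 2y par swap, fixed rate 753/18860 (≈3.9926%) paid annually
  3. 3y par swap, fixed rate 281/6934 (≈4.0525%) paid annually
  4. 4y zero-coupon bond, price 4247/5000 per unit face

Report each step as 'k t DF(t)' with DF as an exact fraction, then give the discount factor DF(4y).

step 1 [1y] swap r/1=387/9613: DF=(1 − 387/9613·(0))/(1+387/9613) = 9613/10000 ≈ 0.961300
step 2 [2y] swap r/1=753/18860: DF=(1 − 753/18860·(0.961300))/(1+753/18860) = 9247/10000 ≈ 0.924700
step 3 [3y] swap r/1=281/6934: DF=(1 − 281/6934·(0.961300+0.924700))/(1+281/6934) = 2219/2500 ≈ 0.887600
step 4 [4y] zero: DF = P = 4247/5000 ≈ 0.849400

1 1 9613/10000
2 2 9247/10000
3 3 2219/2500
4 4 4247/5000
DF(4y) = 4247/5000 ≈ 0.849400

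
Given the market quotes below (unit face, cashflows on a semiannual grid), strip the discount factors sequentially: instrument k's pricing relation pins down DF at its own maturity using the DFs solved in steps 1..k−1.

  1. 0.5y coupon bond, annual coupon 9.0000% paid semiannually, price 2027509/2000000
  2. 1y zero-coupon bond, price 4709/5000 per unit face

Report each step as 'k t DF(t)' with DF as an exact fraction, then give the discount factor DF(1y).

1 1/2 9701/10000
2 1 4709/5000
DF(1y) = 4709/5000 ≈ 0.941800

step 1 [0.5y] bond c/2=9/200: DF=(2027509/2000000 − 9/200·(0))/(1+9/200) = 9701/10000 ≈ 0.970100
step 2 [1y] zero: DF = P = 4709/5000 ≈ 0.941800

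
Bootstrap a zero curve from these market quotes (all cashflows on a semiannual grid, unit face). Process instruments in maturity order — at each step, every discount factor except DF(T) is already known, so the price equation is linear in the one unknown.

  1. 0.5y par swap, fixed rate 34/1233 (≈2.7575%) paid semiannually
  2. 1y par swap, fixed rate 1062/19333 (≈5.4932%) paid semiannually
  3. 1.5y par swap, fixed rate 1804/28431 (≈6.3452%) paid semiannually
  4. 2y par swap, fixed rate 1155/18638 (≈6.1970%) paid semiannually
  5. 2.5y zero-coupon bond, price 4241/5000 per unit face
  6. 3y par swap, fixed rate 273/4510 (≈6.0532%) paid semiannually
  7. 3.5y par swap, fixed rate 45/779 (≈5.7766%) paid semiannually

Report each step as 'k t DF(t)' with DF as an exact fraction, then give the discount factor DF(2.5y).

step 1 [0.5y] swap r/2=17/1233: DF=(1 − 17/1233·(0))/(1+17/1233) = 1233/1250 ≈ 0.986400
step 2 [1y] swap r/2=531/19333: DF=(1 − 531/19333·(0.986400))/(1+531/19333) = 9469/10000 ≈ 0.946900
step 3 [1.5y] swap r/2=902/28431: DF=(1 − 902/28431·(0.986400+0.946900))/(1+902/28431) = 4549/5000 ≈ 0.909800
step 4 [2y] swap r/2=1155/37276: DF=(1 − 1155/37276·(0.986400+0.946900+0.909800))/(1+1155/37276) = 1769/2000 ≈ 0.884500
step 5 [2.5y] zero: DF = P = 4241/5000 ≈ 0.848200
step 6 [3y] swap r/2=273/9020: DF=(1 − 273/9020·(0.986400+0.946900+0.909800+0.884500+0.848200))/(1+273/9020) = 4181/5000 ≈ 0.836200
step 7 [3.5y] swap r/2=45/1558: DF=(1 − 45/1558·(0.986400+0.946900+0.909800+0.884500+0.848200+0.836200))/(1+45/1558) = 41/50 ≈ 0.820000

1 1/2 1233/1250
2 1 9469/10000
3 3/2 4549/5000
4 2 1769/2000
5 5/2 4241/5000
6 3 4181/5000
7 7/2 41/50
DF(2.5y) = 4241/5000 ≈ 0.848200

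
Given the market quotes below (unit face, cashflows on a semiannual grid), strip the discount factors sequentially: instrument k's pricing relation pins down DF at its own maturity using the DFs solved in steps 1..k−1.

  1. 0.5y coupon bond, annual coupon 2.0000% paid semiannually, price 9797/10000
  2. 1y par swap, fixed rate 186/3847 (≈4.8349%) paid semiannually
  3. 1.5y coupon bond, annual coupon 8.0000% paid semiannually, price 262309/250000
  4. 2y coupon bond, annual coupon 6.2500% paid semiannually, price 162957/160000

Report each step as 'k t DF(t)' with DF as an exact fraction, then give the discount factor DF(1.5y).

1 1/2 97/100
2 1 1907/2000
3 3/2 9349/10000
4 2 901/1000
DF(1.5y) = 9349/10000 ≈ 0.934900

step 1 [0.5y] bond c/2=1/100: DF=(9797/10000 − 1/100·(0))/(1+1/100) = 97/100 ≈ 0.970000
step 2 [1y] swap r/2=93/3847: DF=(1 − 93/3847·(0.970000))/(1+93/3847) = 1907/2000 ≈ 0.953500
step 3 [1.5y] bond c/2=1/25: DF=(262309/250000 − 1/25·(0.970000+0.953500))/(1+1/25) = 9349/10000 ≈ 0.934900
step 4 [2y] bond c/2=1/32: DF=(162957/160000 − 1/32·(0.970000+0.953500+0.934900))/(1+1/32) = 901/1000 ≈ 0.901000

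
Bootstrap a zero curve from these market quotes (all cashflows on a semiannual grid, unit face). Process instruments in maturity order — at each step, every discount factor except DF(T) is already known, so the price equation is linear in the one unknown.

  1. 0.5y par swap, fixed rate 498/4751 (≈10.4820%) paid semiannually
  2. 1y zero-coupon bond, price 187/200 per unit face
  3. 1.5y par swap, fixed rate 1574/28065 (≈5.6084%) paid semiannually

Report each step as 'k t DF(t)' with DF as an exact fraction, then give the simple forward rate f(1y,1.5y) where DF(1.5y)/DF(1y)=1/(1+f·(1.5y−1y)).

step 1 [0.5y] swap r/2=249/4751: DF=(1 − 249/4751·(0))/(1+249/4751) = 4751/5000 ≈ 0.950200
step 2 [1y] zero: DF = P = 187/200 ≈ 0.935000
step 3 [1.5y] swap r/2=787/28065: DF=(1 − 787/28065·(0.950200+0.935000))/(1+787/28065) = 9213/10000 ≈ 0.921300

1 1/2 4751/5000
2 1 187/200
3 3/2 9213/10000
f(1y,1.5y) = ((187/200)/(9213/10000) − 1)/(1/2) = 274/9213 ≈ 2.9741%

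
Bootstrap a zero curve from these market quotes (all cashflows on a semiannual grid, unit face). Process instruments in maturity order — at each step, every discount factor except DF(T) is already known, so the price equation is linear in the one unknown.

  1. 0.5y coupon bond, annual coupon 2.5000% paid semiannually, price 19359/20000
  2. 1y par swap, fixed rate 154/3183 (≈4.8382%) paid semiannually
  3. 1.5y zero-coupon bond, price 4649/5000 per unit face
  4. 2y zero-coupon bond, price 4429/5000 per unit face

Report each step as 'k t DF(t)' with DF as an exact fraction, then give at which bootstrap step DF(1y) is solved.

step 1 [0.5y] bond c/2=1/80: DF=(19359/20000 − 1/80·(0))/(1+1/80) = 239/250 ≈ 0.956000
step 2 [1y] swap r/2=77/3183: DF=(1 − 77/3183·(0.956000))/(1+77/3183) = 4769/5000 ≈ 0.953800
step 3 [1.5y] zero: DF = P = 4649/5000 ≈ 0.929800
step 4 [2y] zero: DF = P = 4429/5000 ≈ 0.885800

1 1/2 239/250
2 1 4769/5000
3 3/2 4649/5000
4 2 4429/5000
DF(1y) is solved at step 2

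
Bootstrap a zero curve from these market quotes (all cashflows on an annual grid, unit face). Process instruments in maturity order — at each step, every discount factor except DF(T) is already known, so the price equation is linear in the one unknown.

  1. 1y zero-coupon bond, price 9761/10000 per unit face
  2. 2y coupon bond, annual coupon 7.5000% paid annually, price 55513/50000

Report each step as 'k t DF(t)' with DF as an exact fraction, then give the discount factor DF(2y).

1 1 9761/10000
2 2 9647/10000
DF(2y) = 9647/10000 ≈ 0.964700

step 1 [1y] zero: DF = P = 9761/10000 ≈ 0.976100
step 2 [2y] bond c/1=3/40: DF=(55513/50000 − 3/40·(0.976100))/(1+3/40) = 9647/10000 ≈ 0.964700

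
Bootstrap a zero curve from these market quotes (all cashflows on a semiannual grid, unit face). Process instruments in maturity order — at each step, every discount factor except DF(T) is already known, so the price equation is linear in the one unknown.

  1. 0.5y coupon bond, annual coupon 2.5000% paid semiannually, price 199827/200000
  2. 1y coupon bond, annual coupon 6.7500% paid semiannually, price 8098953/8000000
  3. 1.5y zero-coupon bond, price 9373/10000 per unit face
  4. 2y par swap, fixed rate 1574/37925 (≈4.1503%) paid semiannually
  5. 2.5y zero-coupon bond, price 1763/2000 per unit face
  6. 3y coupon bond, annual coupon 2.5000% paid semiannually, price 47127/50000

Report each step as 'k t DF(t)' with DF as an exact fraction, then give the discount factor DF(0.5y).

step 1 [0.5y] bond c/2=1/80: DF=(199827/200000 − 1/80·(0))/(1+1/80) = 2467/2500 ≈ 0.986800
step 2 [1y] bond c/2=27/800: DF=(8098953/8000000 − 27/800·(0.986800))/(1+27/800) = 9471/10000 ≈ 0.947100
step 3 [1.5y] zero: DF = P = 9373/10000 ≈ 0.937300
step 4 [2y] swap r/2=787/37925: DF=(1 − 787/37925·(0.986800+0.947100+0.937300))/(1+787/37925) = 9213/10000 ≈ 0.921300
step 5 [2.5y] zero: DF = P = 1763/2000 ≈ 0.881500
step 6 [3y] bond c/2=1/80: DF=(47127/50000 − 1/80·(0.986800+0.947100+0.937300+0.921300+0.881500))/(1+1/80) = 2183/2500 ≈ 0.873200

1 1/2 2467/2500
2 1 9471/10000
3 3/2 9373/10000
4 2 9213/10000
5 5/2 1763/2000
6 3 2183/2500
DF(0.5y) = 2467/2500 ≈ 0.986800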